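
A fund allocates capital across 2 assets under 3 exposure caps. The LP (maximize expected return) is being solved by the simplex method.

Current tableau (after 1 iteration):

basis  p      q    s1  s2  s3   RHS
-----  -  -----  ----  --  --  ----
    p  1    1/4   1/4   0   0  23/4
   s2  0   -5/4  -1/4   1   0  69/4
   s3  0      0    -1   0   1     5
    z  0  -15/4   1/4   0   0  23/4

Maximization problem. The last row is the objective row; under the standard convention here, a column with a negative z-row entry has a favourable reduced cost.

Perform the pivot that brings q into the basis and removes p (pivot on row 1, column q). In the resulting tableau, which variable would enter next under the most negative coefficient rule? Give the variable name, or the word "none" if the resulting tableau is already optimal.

none

Pivot element 1/4. New z-row = old z-row − (-15/4)·(row 1/(1/4)).
Updated z-row coefficients: p: 15, q: 0, s1: 4, s2: 0, s3: 0.
No coefficient is strictly negative; the tableau after this pivot is optimal.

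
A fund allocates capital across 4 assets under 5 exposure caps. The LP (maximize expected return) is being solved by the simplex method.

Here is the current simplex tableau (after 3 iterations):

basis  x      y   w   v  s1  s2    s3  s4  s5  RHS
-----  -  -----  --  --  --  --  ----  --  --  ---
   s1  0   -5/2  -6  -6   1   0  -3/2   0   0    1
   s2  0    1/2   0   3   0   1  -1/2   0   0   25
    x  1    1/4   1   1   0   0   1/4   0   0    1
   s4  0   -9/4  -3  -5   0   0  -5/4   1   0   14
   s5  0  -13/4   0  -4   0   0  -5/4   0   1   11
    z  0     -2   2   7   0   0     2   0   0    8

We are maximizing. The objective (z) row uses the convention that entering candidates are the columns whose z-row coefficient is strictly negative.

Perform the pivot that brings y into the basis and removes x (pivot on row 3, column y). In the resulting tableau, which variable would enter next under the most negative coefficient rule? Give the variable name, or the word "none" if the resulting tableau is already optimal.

none

Pivot element 1/4. New z-row = old z-row − (-2)·(row 3/(1/4)).
Updated z-row coefficients: x: 8, y: 0, w: 10, v: 15, s1: 0, s2: 0, s3: 4, s4: 0, s5: 0.
No coefficient is strictly negative; the tableau after this pivot is optimal.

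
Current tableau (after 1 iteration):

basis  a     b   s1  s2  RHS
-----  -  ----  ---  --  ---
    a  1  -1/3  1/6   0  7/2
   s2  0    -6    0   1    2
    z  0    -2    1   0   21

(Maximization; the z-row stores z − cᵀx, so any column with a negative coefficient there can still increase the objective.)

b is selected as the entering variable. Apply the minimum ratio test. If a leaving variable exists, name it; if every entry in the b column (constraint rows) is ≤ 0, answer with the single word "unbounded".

unbounded

b-column entries: row 1: -1/3, row 2: -6. All ≤ 0, so b can increase without bound; the LP is unbounded in this direction.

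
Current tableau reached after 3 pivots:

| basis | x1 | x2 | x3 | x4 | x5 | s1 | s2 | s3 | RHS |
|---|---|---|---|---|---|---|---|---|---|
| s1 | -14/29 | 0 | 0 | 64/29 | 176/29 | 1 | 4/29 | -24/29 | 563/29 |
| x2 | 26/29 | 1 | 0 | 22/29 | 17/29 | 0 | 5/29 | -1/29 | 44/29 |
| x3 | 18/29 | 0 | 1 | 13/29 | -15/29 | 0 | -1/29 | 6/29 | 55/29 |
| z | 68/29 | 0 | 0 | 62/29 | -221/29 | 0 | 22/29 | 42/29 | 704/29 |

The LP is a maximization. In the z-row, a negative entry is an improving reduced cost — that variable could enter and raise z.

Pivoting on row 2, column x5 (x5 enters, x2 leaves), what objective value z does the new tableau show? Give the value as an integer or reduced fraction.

Minimum ratio for x5: (44/29)/(17/29) = 44/17.
z changes by −(z-row coeff of x5)·ratio = −(-221/29)·(44/17) = 572/29.
New z = 704/29 + (572/29) = 44.

44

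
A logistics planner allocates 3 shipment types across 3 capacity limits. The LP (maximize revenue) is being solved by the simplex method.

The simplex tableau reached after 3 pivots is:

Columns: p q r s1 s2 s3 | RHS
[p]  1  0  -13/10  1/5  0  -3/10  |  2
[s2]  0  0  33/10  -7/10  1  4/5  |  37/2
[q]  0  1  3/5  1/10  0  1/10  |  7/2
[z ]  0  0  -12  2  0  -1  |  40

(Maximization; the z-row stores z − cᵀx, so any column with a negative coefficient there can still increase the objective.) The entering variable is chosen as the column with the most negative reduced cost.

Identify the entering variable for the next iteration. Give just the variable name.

r

Objective-row coefficients: p: 0, q: 0, r: -12, s1: 2, s2: 0, s3: -1.
The most negative is -12 in column r, so r enters.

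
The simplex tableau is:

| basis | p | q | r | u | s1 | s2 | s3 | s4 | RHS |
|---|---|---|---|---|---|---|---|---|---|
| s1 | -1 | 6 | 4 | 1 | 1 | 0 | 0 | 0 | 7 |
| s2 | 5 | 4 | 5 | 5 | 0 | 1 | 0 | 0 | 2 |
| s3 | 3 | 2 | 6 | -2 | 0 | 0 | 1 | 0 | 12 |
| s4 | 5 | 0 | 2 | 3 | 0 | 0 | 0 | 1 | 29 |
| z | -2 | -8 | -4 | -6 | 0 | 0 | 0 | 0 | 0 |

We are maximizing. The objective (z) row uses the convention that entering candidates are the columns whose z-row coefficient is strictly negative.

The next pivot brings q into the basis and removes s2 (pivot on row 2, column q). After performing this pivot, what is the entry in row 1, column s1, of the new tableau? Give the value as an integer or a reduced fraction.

Pivot element is row 2, column q: 4.
Normalize row 2: new (row 2, s1) = 0/4 = 0.
row 1 ← row 1 − 6·(new row 2): 1 − 6·0 = 1.

1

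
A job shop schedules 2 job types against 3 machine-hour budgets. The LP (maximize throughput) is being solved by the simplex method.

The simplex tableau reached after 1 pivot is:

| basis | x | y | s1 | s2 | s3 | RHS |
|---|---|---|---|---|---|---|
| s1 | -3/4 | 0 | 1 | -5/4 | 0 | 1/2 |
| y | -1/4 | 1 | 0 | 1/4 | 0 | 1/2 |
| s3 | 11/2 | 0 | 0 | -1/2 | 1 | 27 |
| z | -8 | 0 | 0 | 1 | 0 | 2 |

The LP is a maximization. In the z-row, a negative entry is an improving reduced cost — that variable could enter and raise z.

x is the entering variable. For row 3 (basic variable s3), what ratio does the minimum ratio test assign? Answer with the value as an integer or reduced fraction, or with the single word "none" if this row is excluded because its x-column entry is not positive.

54/11

Ratio = RHS / (x entry) = 27 / (11/2) = 54/11.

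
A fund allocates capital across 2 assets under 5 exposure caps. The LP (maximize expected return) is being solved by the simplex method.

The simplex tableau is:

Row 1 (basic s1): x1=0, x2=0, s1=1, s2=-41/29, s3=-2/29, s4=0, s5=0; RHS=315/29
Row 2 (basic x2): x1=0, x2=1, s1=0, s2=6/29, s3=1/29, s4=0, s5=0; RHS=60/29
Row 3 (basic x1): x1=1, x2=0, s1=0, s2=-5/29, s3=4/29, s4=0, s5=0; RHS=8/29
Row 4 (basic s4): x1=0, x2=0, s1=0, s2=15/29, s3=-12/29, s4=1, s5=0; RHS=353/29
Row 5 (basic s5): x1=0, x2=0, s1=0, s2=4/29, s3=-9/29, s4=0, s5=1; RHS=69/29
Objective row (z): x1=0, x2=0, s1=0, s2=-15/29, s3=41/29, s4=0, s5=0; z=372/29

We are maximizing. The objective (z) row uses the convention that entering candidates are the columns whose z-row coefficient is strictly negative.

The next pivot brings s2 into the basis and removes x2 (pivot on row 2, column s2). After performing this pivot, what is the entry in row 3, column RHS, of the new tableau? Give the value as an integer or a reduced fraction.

2

Pivot element is row 2, column s2: 6/29.
Normalize row 2: new (row 2, RHS) = (60/29)/(6/29) = 10.
row 3 ← row 3 − (-5/29)·(new row 2): 8/29 − (-5/29)·10 = 2.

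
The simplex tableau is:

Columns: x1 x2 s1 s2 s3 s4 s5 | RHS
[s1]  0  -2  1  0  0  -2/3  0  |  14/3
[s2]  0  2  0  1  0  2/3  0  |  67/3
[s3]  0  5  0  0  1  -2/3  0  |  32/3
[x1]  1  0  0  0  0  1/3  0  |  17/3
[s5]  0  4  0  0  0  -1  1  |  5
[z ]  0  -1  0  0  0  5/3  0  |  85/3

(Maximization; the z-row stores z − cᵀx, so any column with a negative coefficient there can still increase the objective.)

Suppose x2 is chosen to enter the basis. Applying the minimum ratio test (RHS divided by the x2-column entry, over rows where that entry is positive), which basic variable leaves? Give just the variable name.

s5

Ratios: row 1 (s1): entry -2 ≤ 0, skip; row 2 (s2): (67/3)/2 = 67/6; row 3 (s3): (32/3)/5 = 32/15; row 4 (x1): entry 0 ≤ 0, skip; row 5 (s5): 5/4 = 5/4.
Minimum ratio 5/4 is in the s5 row, so s5 leaves.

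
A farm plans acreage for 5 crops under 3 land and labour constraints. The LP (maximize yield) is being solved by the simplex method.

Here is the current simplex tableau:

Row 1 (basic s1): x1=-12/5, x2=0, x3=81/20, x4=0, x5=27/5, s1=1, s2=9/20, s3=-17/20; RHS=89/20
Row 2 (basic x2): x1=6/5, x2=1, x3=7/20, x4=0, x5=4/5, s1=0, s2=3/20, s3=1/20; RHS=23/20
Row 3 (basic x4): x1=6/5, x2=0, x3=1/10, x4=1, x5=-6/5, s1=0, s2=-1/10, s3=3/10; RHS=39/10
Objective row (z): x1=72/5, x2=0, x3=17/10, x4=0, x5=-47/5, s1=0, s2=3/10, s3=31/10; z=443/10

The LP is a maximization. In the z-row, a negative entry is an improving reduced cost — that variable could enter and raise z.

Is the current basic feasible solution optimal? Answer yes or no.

no

Column x5 has objective-row coefficient -47/5, which is negative; an improving pivot exists, so not yet optimal.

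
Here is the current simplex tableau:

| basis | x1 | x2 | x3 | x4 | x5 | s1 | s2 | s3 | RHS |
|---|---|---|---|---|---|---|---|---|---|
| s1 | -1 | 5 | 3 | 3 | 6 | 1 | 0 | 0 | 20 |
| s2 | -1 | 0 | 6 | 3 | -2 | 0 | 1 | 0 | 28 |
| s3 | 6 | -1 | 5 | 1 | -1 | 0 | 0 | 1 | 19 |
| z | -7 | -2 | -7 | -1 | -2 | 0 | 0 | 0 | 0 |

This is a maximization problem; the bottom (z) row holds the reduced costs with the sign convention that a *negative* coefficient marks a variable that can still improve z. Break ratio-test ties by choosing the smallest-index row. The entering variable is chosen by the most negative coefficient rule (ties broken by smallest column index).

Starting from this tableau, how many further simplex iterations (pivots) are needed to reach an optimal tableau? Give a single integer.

pivot: x1 in, s3 out → z = 133/6
pivot: x2 in, s1 out → z = 1083/29
No improving column remains; optimal.

2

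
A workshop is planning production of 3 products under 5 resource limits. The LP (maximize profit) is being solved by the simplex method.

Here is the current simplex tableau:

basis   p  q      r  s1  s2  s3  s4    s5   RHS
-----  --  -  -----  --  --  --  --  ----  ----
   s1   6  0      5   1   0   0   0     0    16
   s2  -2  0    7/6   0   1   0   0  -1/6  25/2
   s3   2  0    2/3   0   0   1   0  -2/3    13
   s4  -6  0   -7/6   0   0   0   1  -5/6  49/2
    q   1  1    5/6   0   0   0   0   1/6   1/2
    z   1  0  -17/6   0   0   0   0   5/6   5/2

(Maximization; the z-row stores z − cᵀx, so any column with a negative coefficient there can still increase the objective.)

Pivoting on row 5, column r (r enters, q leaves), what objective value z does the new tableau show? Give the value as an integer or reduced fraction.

21/5

Minimum ratio for r: (1/2)/(5/6) = 3/5.
z changes by −(z-row coeff of r)·ratio = −(-17/6)·(3/5) = 17/10.
New z = 5/2 + (17/10) = 21/5.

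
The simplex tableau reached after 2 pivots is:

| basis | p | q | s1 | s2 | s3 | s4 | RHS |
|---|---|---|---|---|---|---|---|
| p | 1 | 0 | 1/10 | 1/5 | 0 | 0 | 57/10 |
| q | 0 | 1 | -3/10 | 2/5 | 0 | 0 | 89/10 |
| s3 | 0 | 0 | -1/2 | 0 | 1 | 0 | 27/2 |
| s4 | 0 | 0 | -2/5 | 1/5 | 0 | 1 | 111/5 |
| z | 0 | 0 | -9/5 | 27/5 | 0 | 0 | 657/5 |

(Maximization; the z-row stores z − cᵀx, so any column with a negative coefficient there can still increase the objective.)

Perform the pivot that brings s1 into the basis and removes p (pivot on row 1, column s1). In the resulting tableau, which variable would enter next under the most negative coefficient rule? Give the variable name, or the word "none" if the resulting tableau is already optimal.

none

Pivot element 1/10. New z-row = old z-row − (-9/5)·(row 1/(1/10)).
Updated z-row coefficients: p: 18, q: 0, s1: 0, s2: 9, s3: 0, s4: 0.
No coefficient is strictly negative; the tableau after this pivot is optimal.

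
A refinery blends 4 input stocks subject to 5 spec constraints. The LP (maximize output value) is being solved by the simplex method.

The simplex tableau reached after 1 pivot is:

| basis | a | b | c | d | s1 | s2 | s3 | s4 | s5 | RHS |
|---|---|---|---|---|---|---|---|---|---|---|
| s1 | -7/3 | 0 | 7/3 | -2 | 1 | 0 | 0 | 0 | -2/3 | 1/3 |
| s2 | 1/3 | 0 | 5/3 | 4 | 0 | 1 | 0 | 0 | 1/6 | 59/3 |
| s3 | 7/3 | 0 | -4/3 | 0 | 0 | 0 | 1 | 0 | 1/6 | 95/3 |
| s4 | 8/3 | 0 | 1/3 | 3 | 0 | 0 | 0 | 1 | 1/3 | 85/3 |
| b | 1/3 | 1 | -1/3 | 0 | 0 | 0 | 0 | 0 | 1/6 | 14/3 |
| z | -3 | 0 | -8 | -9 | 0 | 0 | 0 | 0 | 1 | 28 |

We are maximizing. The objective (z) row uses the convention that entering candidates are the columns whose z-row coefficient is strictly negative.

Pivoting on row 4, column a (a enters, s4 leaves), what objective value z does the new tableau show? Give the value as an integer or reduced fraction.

Minimum ratio for a: (85/3)/(8/3) = 85/8.
z changes by −(z-row coeff of a)·ratio = −(-3)·(85/8) = 255/8.
New z = 28 + (255/8) = 479/8.

479/8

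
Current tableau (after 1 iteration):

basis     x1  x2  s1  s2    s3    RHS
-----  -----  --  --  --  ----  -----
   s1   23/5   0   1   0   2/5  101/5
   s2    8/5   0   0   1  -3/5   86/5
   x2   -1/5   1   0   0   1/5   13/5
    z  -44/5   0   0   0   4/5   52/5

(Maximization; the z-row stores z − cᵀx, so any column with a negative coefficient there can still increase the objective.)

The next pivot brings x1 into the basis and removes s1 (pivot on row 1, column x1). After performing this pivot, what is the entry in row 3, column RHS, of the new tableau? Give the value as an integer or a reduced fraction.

Pivot element is row 1, column x1: 23/5.
Normalize row 1: new (row 1, RHS) = (101/5)/(23/5) = 101/23.
row 3 ← row 3 − (-1/5)·(new row 1): 13/5 − (-1/5)·(101/23) = 80/23.

80/23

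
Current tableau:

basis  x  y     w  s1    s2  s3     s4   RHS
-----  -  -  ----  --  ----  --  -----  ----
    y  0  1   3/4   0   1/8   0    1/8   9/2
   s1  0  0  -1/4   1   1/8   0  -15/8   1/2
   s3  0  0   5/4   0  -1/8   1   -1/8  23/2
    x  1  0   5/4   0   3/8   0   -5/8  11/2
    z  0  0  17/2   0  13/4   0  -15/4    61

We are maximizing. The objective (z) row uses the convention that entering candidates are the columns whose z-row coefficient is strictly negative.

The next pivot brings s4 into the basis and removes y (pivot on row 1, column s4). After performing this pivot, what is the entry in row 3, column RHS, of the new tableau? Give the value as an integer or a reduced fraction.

Pivot element is row 1, column s4: 1/8.
Normalize row 1: new (row 1, RHS) = (9/2)/(1/8) = 36.
row 3 ← row 3 − (-1/8)·(new row 1): 23/2 − (-1/8)·36 = 16.

16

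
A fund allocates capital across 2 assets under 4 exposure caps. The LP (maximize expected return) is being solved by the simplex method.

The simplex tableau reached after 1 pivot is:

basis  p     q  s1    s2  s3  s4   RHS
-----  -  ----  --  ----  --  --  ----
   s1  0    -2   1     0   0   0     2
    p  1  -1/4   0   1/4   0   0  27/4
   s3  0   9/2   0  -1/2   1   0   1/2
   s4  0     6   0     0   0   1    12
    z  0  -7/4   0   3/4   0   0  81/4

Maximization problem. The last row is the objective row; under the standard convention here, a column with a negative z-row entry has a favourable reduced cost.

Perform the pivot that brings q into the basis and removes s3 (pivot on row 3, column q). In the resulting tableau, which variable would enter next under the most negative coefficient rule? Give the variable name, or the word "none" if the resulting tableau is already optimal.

Pivot element 9/2. New z-row = old z-row − (-7/4)·(row 3/(9/2)).
Updated z-row coefficients: p: 0, q: 0, s1: 0, s2: 5/9, s3: 7/18, s4: 0.
No coefficient is strictly negative; the tableau after this pivot is optimal.

none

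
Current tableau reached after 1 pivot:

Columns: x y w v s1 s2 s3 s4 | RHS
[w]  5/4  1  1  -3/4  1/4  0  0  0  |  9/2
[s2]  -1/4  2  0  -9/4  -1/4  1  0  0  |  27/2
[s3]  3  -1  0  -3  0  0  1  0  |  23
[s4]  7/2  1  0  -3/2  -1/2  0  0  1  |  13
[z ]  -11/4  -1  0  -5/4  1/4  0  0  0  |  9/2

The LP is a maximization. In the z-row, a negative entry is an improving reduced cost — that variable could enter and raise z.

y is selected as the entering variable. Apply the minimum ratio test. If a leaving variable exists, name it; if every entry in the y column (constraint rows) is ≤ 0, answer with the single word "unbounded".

w

Ratios: row 1 (w): (9/2)/1 = 9/2; row 2 (s2): (27/2)/2 = 27/4; row 3 (s3): entry -1 ≤ 0, skip; row 4 (s4): 13/1 = 13.
Minimum ratio is in the w row, so w leaves.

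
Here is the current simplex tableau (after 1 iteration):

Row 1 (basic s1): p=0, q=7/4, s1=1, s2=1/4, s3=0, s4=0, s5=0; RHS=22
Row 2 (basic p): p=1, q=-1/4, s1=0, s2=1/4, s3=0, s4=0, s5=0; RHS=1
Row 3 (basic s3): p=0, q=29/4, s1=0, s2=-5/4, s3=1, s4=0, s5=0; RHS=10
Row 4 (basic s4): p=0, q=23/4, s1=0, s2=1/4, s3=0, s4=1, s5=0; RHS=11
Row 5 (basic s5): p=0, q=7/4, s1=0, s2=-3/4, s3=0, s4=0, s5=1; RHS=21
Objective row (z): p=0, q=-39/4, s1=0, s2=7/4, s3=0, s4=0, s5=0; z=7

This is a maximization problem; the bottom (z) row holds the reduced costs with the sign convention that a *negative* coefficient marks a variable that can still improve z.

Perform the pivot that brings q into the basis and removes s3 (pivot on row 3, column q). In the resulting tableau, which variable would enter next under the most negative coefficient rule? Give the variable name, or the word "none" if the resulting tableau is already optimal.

none

Pivot element 29/4. New z-row = old z-row − (-39/4)·(row 3/(29/4)).
Updated z-row coefficients: p: 0, q: 0, s1: 0, s2: 2/29, s3: 39/29, s4: 0, s5: 0.
No coefficient is strictly negative; the tableau after this pivot is optimal.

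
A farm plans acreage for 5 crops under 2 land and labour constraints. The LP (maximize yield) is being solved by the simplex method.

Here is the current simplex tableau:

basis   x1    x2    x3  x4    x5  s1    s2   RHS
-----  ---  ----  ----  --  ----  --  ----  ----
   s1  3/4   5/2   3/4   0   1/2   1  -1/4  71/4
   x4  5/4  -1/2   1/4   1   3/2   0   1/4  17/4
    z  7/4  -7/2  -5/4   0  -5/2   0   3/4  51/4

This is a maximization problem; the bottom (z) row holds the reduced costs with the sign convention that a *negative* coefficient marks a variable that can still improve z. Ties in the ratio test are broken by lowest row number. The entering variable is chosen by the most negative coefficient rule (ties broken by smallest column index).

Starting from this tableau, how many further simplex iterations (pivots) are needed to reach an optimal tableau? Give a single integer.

2

pivot: x2 in, s1 out → z = 188/5
pivot: x5 in, x4 out → z = 371/8
No improving column remains; optimal.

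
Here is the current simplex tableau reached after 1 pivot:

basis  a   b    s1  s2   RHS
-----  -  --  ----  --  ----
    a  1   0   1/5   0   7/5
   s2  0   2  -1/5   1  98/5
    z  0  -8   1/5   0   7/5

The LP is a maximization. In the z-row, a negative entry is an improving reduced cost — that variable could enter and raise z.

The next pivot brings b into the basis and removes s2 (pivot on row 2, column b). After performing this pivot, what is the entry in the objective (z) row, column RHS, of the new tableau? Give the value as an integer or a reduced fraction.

399/5

Pivot element is row 2, column b: 2.
Normalize row 2: new (row 2, RHS) = (98/5)/2 = 49/5.
z-row ← z-row − (-8)·(new row 2): 7/5 − (-8)·(49/5) = 399/5.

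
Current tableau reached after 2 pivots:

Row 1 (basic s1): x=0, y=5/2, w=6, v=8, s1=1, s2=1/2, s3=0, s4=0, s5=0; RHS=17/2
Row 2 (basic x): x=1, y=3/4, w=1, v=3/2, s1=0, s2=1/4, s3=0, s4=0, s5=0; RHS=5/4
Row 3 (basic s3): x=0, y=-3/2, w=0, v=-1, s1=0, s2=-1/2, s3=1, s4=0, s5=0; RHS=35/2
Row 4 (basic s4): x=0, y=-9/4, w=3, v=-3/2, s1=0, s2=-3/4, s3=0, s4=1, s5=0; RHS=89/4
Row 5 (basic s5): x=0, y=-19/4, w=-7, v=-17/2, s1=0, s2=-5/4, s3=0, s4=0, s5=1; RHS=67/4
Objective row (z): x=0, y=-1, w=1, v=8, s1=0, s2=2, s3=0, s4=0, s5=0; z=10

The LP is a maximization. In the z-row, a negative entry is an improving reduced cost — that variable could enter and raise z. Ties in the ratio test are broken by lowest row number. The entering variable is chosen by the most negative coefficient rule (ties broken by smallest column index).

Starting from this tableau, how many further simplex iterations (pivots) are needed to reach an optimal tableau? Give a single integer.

pivot: y in, x out → z = 35/3
No improving column remains; optimal.

1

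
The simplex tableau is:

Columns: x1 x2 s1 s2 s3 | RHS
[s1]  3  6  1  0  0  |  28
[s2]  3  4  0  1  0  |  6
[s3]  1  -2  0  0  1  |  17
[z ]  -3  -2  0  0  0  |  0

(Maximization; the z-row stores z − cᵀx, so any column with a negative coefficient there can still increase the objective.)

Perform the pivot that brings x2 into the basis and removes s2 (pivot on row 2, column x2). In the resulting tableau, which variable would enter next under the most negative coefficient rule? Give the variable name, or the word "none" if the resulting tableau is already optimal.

Pivot element 4. New z-row = old z-row − (-2)·(row 2/4).
Updated z-row coefficients: x1: -3/2, x2: 0, s1: 0, s2: 1/2, s3: 0.
The most negative is -3/2 in column x1, so x1 would enter next.

x1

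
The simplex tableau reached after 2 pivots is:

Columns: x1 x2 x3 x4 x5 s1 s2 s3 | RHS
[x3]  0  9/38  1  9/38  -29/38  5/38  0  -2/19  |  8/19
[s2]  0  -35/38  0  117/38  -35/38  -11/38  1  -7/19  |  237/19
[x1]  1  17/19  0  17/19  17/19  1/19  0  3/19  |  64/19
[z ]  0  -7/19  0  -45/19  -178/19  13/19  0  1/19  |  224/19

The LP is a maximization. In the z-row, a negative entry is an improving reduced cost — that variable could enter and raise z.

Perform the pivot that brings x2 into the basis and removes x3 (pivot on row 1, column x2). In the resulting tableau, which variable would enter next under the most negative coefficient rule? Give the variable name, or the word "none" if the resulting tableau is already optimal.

Pivot element 9/38. New z-row = old z-row − (-7/19)·(row 1/(9/38)).
Updated z-row coefficients: x1: 0, x2: 0, x3: 14/9, x4: -2, x5: -95/9, s1: 8/9, s2: 0, s3: -1/9.
The most negative is -95/9 in column x5, so x5 would enter next.

x5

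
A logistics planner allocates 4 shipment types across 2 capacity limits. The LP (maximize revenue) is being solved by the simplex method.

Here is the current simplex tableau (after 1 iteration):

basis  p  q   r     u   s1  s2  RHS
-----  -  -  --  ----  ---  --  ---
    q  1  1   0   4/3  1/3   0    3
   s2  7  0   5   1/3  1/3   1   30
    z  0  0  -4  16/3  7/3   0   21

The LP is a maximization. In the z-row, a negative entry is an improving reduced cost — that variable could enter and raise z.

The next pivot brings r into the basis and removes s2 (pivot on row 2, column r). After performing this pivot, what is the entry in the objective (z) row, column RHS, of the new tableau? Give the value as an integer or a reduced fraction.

45

Pivot element is row 2, column r: 5.
Normalize row 2: new (row 2, RHS) = 30/5 = 6.
z-row ← z-row − (-4)·(new row 2): 21 − (-4)·6 = 45.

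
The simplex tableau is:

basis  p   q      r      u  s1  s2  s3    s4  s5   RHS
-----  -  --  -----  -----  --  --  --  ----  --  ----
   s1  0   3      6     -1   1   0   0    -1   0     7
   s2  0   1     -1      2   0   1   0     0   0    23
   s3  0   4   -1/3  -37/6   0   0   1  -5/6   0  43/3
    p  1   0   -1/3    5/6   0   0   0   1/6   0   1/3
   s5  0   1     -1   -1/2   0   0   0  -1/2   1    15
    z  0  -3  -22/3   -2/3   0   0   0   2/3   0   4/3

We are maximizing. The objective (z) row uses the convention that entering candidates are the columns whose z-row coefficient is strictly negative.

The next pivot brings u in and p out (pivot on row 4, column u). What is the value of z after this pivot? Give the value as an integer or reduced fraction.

8/5

Minimum ratio for u: (1/3)/(5/6) = 2/5.
z changes by −(z-row coeff of u)·ratio = −(-2/3)·(2/5) = 4/15.
New z = 4/3 + (4/15) = 8/5.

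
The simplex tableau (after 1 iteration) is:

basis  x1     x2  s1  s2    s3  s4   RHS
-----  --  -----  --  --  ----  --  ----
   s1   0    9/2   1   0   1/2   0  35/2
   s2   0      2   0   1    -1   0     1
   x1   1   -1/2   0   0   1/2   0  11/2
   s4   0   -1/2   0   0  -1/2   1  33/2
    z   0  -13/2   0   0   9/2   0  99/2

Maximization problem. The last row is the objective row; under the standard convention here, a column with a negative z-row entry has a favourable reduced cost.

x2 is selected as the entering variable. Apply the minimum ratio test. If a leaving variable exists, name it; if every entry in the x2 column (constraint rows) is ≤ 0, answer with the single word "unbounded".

Ratios: row 1 (s1): (35/2)/(9/2) = 35/9; row 2 (s2): 1/2 = 1/2; row 3 (x1): entry -1/2 ≤ 0, skip; row 4 (s4): entry -1/2 ≤ 0, skip.
Minimum ratio is in the s2 row, so s2 leaves.

s2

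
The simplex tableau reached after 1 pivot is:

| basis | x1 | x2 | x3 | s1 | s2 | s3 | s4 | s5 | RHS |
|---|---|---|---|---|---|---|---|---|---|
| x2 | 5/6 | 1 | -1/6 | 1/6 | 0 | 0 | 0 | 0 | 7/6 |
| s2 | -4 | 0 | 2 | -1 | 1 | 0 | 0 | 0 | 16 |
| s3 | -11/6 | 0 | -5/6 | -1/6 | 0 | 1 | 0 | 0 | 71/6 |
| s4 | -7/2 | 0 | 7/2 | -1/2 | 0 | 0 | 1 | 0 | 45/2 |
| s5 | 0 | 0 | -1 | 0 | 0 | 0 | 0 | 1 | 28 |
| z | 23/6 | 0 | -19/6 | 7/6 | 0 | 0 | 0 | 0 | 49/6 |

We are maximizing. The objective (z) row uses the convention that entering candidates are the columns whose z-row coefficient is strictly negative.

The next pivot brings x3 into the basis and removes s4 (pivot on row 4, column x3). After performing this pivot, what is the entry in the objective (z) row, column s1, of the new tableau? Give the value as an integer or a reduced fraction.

5/7

Pivot element is row 4, column x3: 7/2.
Normalize row 4: new (row 4, s1) = (-1/2)/(7/2) = -1/7.
z-row ← z-row − (-19/6)·(new row 4): 7/6 − (-19/6)·(-1/7) = 5/7.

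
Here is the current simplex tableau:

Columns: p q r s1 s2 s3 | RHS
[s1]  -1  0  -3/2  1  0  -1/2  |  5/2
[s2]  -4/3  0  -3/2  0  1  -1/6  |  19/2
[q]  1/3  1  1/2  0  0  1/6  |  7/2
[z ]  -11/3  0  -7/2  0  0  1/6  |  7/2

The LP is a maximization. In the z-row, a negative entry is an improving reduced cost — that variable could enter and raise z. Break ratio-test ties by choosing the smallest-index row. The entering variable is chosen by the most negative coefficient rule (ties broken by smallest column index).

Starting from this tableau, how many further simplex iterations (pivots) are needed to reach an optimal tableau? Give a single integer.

pivot: p in, q out → z = 42
No improving column remains; optimal.

1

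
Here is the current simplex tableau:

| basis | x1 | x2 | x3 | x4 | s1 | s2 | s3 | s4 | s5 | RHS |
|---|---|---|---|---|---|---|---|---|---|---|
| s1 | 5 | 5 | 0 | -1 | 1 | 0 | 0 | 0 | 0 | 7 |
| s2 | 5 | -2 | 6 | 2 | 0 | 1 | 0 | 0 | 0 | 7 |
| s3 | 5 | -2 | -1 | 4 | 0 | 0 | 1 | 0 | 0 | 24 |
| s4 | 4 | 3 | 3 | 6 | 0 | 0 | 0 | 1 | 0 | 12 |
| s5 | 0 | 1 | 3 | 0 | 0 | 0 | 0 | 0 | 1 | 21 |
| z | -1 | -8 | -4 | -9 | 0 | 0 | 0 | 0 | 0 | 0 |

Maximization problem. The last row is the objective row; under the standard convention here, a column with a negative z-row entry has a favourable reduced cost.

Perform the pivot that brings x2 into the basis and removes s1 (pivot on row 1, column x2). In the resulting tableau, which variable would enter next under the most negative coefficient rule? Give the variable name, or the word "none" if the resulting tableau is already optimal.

Pivot element 5. New z-row = old z-row − (-8)·(row 1/5).
Updated z-row coefficients: x1: 7, x2: 0, x3: -4, x4: -53/5, s1: 8/5, s2: 0, s3: 0, s4: 0, s5: 0.
The most negative is -53/5 in column x4, so x4 would enter next.

x4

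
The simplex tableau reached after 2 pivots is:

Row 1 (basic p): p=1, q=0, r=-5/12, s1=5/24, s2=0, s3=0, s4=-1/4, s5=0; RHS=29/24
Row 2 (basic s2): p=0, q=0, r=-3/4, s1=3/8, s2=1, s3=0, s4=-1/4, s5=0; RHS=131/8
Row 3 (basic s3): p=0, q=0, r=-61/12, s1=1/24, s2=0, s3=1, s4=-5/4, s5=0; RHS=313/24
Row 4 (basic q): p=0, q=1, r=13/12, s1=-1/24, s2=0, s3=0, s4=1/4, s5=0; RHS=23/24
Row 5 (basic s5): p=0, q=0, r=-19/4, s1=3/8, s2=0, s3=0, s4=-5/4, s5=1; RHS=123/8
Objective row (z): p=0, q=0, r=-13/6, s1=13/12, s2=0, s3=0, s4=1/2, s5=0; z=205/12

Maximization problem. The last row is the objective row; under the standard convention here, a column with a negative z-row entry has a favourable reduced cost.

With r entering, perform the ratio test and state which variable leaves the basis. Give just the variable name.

q

Ratios: row 1 (p): entry -5/12 ≤ 0, skip; row 2 (s2): entry -3/4 ≤ 0, skip; row 3 (s3): entry -61/12 ≤ 0, skip; row 4 (q): (23/24)/(13/12) = 23/26; row 5 (s5): entry -19/4 ≤ 0, skip.
Minimum ratio 23/26 is in the q row, so q leaves.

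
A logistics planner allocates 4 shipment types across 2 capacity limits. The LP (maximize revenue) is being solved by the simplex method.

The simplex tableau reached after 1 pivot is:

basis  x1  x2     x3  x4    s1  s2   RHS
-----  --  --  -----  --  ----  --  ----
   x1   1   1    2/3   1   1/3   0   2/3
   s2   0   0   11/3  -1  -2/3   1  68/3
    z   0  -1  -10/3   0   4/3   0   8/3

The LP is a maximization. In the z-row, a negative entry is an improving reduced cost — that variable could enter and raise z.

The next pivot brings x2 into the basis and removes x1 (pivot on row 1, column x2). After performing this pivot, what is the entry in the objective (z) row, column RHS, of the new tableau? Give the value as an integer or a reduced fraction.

10/3

Pivot element is row 1, column x2: 1.
Normalize row 1: new (row 1, RHS) = (2/3)/1 = 2/3.
z-row ← z-row − (-1)·(new row 1): 8/3 − (-1)·(2/3) = 10/3.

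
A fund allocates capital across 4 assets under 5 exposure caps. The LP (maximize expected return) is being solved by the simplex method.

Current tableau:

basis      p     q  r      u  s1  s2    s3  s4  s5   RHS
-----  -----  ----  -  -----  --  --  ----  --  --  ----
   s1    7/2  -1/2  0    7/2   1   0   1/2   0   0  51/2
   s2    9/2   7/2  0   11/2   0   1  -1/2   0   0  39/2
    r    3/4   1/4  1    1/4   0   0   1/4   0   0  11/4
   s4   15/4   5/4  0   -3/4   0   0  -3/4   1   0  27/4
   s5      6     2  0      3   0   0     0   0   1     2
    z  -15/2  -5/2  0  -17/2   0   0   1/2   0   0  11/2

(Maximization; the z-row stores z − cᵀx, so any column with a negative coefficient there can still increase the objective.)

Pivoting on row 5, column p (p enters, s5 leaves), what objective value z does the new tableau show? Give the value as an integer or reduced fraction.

Minimum ratio for p: 2/6 = 1/3.
z changes by −(z-row coeff of p)·ratio = −(-15/2)·(1/3) = 5/2.
New z = 11/2 + (5/2) = 8.

8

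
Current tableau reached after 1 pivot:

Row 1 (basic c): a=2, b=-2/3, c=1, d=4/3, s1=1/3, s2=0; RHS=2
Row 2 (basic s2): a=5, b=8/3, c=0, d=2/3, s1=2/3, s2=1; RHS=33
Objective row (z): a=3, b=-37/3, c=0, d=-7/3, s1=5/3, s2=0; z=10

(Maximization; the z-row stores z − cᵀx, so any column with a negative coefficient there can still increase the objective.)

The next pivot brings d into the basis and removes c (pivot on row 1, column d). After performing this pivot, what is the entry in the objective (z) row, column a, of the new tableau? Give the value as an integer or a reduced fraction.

Pivot element is row 1, column d: 4/3.
Normalize row 1: new (row 1, a) = 2/(4/3) = 3/2.
z-row ← z-row − (-7/3)·(new row 1): 3 − (-7/3)·(3/2) = 13/2.

13/2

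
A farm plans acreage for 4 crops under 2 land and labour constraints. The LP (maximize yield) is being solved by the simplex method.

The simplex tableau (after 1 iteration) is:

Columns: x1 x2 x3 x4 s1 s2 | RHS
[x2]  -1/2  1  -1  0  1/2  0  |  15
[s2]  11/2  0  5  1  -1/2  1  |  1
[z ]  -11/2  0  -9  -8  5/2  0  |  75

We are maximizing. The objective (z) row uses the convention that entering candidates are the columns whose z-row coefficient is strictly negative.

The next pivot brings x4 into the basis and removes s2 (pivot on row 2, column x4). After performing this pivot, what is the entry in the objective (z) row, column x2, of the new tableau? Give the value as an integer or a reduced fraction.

0

Pivot element is row 2, column x4: 1.
Normalize row 2: new (row 2, x2) = 0/1 = 0.
z-row ← z-row − (-8)·(new row 2): 0 − (-8)·0 = 0.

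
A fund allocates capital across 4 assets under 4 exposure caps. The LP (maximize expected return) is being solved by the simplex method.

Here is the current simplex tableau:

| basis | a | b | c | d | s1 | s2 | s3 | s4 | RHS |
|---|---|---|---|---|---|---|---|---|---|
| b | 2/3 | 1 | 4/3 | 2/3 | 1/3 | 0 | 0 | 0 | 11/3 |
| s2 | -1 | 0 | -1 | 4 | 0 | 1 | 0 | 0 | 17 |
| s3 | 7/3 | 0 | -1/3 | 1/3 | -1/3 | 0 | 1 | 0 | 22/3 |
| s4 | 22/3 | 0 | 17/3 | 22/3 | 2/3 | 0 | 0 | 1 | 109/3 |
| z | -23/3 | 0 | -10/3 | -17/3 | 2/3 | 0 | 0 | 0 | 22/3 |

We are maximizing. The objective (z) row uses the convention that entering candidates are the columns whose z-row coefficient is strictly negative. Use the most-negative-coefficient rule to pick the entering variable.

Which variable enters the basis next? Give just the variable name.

Objective-row coefficients: a: -23/3, b: 0, c: -10/3, d: -17/3, s1: 2/3, s2: 0, s3: 0, s4: 0.
The most negative is -23/3 in column a, so a enters.

a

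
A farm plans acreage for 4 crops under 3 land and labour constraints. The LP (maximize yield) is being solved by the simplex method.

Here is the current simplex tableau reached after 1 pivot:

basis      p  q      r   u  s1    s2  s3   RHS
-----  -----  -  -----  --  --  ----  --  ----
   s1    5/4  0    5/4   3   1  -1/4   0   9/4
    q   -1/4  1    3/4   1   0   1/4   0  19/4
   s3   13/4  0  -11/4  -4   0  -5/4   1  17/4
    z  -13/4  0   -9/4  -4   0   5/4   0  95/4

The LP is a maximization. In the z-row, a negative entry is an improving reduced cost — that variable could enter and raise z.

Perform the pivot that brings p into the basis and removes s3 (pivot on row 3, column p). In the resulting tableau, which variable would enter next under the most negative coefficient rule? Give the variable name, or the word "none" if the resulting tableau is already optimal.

Pivot element 13/4. New z-row = old z-row − (-13/4)·(row 3/(13/4)).
Updated z-row coefficients: p: 0, q: 0, r: -5, u: -8, s1: 0, s2: 0, s3: 1.
The most negative is -8 in column u, so u would enter next.

u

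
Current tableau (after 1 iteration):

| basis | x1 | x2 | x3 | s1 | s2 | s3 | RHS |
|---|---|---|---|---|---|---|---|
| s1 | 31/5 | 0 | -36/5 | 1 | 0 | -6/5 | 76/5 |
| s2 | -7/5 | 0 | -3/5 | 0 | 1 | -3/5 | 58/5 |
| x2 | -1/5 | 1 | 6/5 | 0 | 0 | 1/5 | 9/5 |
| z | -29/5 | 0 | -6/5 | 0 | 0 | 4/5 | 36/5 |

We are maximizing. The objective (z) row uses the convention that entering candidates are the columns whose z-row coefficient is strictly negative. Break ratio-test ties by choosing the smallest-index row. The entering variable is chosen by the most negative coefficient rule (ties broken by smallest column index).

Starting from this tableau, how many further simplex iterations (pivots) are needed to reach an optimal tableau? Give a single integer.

pivot: x1 in, s1 out → z = 664/31
pivot: x3 in, x2 out → z = 201/5
No improving column remains; optimal.

2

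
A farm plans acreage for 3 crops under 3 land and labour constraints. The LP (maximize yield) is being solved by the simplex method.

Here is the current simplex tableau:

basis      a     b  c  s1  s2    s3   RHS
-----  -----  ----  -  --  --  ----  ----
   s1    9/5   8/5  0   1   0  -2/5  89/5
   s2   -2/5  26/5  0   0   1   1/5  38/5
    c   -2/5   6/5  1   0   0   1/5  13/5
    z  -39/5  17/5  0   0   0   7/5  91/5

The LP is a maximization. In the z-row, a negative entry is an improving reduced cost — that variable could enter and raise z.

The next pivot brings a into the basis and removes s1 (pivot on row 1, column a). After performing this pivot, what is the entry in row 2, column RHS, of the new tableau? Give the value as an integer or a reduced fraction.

104/9

Pivot element is row 1, column a: 9/5.
Normalize row 1: new (row 1, RHS) = (89/5)/(9/5) = 89/9.
row 2 ← row 2 − (-2/5)·(new row 1): 38/5 − (-2/5)·(89/9) = 104/9.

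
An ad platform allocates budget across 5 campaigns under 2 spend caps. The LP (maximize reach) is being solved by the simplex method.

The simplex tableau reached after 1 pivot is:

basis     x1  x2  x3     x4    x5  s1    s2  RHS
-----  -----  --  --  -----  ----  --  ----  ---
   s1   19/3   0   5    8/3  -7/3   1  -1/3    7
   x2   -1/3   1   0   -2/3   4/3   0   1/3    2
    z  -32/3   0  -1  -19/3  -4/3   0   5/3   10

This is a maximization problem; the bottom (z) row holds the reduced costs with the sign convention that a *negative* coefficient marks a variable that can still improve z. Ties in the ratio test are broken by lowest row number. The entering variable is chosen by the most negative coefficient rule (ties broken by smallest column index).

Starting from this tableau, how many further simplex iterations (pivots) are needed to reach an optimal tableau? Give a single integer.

pivot: x1 in, s1 out → z = 414/19
pivot: x5 in, x2 out → z = 738/23
pivot: x4 in, x1 out → z = 61
No improving column remains; optimal.

3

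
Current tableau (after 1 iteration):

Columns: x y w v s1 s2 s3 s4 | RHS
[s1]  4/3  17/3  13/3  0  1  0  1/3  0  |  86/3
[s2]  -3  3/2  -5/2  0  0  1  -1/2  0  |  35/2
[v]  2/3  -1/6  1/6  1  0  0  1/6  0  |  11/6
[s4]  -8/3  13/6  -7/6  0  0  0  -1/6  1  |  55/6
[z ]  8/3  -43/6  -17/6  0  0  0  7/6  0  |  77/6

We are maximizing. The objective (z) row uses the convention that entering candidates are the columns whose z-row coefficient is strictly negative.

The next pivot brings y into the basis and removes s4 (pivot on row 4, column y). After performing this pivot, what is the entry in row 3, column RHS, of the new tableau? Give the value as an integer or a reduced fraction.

33/13

Pivot element is row 4, column y: 13/6.
Normalize row 4: new (row 4, RHS) = (55/6)/(13/6) = 55/13.
row 3 ← row 3 − (-1/6)·(new row 4): 11/6 − (-1/6)·(55/13) = 33/13.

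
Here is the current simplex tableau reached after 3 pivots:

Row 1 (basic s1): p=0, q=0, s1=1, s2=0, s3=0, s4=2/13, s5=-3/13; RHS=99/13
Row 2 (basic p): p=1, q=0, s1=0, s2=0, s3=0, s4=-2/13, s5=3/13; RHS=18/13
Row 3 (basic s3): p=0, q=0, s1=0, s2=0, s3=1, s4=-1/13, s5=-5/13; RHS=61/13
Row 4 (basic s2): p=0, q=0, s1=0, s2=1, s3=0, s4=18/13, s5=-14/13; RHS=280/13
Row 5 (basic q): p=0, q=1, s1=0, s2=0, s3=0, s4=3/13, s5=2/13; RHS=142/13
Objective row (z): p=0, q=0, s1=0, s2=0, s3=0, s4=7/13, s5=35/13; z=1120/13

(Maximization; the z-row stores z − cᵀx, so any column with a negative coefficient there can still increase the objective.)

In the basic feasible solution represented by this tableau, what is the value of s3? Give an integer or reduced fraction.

61/13

s3 is basic (row 3); its value is the RHS of that row: 61/13.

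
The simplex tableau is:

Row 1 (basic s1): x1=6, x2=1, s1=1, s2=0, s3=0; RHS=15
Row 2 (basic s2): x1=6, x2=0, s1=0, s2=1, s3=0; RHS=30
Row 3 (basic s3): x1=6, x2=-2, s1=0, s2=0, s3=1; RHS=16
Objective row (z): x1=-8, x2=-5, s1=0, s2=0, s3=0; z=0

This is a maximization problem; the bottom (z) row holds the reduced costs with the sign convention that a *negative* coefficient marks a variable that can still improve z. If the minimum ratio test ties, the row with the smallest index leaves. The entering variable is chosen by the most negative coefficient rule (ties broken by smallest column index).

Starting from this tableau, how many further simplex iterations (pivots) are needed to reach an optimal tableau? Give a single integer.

2

pivot: x1 in, s1 out → z = 20
pivot: x2 in, x1 out → z = 75
No improving column remains; optimal.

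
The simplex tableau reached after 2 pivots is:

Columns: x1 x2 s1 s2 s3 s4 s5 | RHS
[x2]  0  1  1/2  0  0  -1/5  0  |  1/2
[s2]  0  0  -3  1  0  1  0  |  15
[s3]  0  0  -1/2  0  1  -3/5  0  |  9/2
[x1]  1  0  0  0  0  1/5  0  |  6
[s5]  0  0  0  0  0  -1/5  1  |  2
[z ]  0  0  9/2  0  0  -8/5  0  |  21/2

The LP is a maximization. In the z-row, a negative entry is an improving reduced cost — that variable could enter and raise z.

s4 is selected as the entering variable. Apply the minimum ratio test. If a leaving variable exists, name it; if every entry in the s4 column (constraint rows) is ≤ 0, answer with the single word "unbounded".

s2

Ratios: row 1 (x2): entry -1/5 ≤ 0, skip; row 2 (s2): 15/1 = 15; row 3 (s3): entry -3/5 ≤ 0, skip; row 4 (x1): 6/(1/5) = 30; row 5 (s5): entry -1/5 ≤ 0, skip.
Minimum ratio is in the s2 row, so s2 leaves.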